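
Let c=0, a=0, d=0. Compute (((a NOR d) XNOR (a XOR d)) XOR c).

Substituting: (((0 NOR 0) XNOR (0 XOR 0)) XOR 0)
= 0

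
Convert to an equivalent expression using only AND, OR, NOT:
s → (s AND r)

NOT s OR (s AND r)
(Implication elimination: A → B = NOT A OR B)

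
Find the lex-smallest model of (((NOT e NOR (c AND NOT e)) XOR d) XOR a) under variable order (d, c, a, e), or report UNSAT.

d=0, c=0, a=0, e=1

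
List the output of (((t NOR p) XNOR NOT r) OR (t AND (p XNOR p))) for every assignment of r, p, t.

r | p | t | Output
------------------
0 | 0 | 0 | 1
0 | 0 | 1 | 1
0 | 1 | 0 | 0
0 | 1 | 1 | 1
1 | 0 | 0 | 0
1 | 0 | 1 | 1
1 | 1 | 0 | 1
1 | 1 | 1 | 1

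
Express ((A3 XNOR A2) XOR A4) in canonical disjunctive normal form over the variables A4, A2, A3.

(NOT A4 AND NOT A2 AND NOT A3) OR (NOT A4 AND A2 AND A3) OR (A4 AND NOT A2 AND A3) OR (A4 AND A2 AND NOT A3)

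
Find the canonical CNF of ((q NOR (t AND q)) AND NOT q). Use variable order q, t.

(NOT q OR t) AND (NOT q OR NOT t)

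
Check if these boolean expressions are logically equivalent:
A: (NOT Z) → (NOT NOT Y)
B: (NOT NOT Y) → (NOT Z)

No, Converse is not equivalent to original (counterexample: Z=0, Y=0, X=0)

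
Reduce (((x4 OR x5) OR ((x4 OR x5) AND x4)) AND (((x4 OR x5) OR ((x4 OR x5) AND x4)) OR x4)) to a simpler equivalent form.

By absorption (E AND (E OR v) = E) then absorption (E OR (E AND v) = E):
= (x4 OR x5)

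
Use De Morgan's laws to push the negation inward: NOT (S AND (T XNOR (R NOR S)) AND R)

NOT S OR NOT (T XNOR (R NOR S)) OR NOT R
De Morgan's: NOT(AND of terms) = OR of negations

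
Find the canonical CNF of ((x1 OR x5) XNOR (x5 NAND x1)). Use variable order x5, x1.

(x5 OR x1) AND (NOT x5 OR NOT x1)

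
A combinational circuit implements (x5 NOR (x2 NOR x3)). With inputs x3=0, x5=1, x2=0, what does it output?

Substituting: (1 NOR (0 NOR 0))
= 0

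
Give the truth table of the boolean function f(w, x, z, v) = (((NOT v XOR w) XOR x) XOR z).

w | x | z | v | Output
----------------------
0 | 0 | 0 | 0 | 1
0 | 0 | 0 | 1 | 0
0 | 0 | 1 | 0 | 0
0 | 0 | 1 | 1 | 1
0 | 1 | 0 | 0 | 0
0 | 1 | 0 | 1 | 1
0 | 1 | 1 | 0 | 1
0 | 1 | 1 | 1 | 0
1 | 0 | 0 | 0 | 0
1 | 0 | 0 | 1 | 1
1 | 0 | 1 | 0 | 1
1 | 0 | 1 | 1 | 0
1 | 1 | 0 | 0 | 1
1 | 1 | 0 | 1 | 0
1 | 1 | 1 | 0 | 0
1 | 1 | 1 | 1 | 1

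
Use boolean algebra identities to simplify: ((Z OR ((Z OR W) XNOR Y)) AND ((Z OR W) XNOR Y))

By absorption (E AND (E OR v) = E):
= ((Z OR W) XNOR Y)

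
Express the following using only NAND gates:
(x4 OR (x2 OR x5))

((x4 NAND x4) NAND (((x2 NAND x2) NAND (x5 NAND x5)) NAND ((x2 NAND x2) NAND (x5 NAND x5))))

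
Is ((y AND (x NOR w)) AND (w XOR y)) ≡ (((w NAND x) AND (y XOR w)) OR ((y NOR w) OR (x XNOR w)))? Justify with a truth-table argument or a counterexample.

No. Counterexample: with x=0, y=0, w=0, Expression 1 = 0 but Expression 2 = 1.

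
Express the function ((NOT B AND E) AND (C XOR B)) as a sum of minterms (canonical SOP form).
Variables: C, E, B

Σm(6) = (C AND E AND NOT B)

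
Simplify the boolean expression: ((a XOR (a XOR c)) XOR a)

By XOR self-cancellation ((E XOR v) XOR v = E):
= (a XOR c)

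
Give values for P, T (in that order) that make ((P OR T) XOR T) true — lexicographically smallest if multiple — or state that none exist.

P=1, T=0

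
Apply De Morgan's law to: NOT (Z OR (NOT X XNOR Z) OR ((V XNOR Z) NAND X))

NOT Z AND NOT (NOT X XNOR Z) AND NOT ((V XNOR Z) NAND X)
De Morgan's: NOT(OR of terms) = AND of negations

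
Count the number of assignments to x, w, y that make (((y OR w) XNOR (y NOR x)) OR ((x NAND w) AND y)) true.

Satisfying assignments: (0,0,1), (0,1,0), (0,1,1), (1,0,0), (1,0,1)
Count: 5 out of 8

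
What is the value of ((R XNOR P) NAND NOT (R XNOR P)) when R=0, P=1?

Substituting: ((0 XNOR 1) NAND NOT (0 XNOR 1))
= 1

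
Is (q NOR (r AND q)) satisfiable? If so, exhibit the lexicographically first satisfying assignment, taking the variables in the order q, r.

q=0, r=0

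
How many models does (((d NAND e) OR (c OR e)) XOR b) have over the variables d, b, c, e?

Satisfying assignments: (0,0,0,0), (0,0,0,1), (0,0,1,0), (0,0,1,1), (1,0,0,0), (1,0,0,1), (1,0,1,0), (1,0,1,1)
Count: 8 out of 16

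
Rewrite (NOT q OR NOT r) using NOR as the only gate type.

(((q NOR q) NOR (r NOR r)) NOR ((q NOR q) NOR (r NOR r)))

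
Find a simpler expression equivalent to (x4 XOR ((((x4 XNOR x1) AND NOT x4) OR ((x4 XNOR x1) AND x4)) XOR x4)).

By XOR self-cancellation ((E XOR v) XOR v = E) then distribution ((E AND v) OR (E AND NOT v) = E):
= (x4 XNOR x1)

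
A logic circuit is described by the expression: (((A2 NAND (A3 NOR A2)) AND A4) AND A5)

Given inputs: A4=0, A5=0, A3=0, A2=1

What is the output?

Substituting: (((1 NAND (0 NOR 1)) AND 0) AND 0)
= 0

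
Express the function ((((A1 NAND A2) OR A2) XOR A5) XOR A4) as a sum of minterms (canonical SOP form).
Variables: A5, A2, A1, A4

Σm(0, 2, 4, 6, 9, 11, 13, 15) = (NOT A5 AND NOT A2 AND NOT A1 AND NOT A4) OR (NOT A5 AND NOT A2 AND A1 AND NOT A4) OR (NOT A5 AND A2 AND NOT A1 AND NOT A4) OR (NOT A5 AND A2 AND A1 AND NOT A4) OR (A5 AND NOT A2 AND NOT A1 AND A4) OR (A5 AND NOT A2 AND A1 AND A4) OR (A5 AND A2 AND NOT A1 AND A4) OR (A5 AND A2 AND A1 AND A4)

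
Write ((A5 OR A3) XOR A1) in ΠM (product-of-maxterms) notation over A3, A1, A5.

ΠM(0, 3, 6, 7) = (A3 OR A1 OR A5) AND (A3 OR NOT A1 OR NOT A5) AND (NOT A3 OR NOT A1 OR A5) AND (NOT A3 OR NOT A1 OR NOT A5)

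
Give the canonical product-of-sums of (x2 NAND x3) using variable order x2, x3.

ΠM(3) = (NOT x2 OR NOT x3)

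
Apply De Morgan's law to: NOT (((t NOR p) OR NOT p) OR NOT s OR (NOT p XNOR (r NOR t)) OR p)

NOT ((t NOR p) OR NOT p) AND s AND NOT (NOT p XNOR (r NOR t)) AND NOT p
De Morgan's: NOT(OR of terms) = AND of negations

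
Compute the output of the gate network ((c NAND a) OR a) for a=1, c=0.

Substituting: ((0 NAND 1) OR 1)
= 1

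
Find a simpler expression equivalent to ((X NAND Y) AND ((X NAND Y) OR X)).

By absorption (E AND (E OR v) = E):
= (X NAND Y)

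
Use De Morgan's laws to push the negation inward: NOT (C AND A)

NOT C OR NOT A
De Morgan's: NOT(AND of terms) = OR of negations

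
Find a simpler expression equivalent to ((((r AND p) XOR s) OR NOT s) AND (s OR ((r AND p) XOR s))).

By distribution ((E OR v) AND (E OR NOT v) = E):
= ((r AND p) XOR s)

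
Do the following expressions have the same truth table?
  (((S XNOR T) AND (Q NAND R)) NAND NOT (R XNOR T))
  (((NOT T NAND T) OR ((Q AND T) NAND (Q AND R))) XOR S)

No. Counterexample: with T=0, R=0, S=1, Q=0, Expression 1 = 1 but Expression 2 = 0.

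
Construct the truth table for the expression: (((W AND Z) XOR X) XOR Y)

W | X | Z | Y | Output
----------------------
0 | 0 | 0 | 0 | 0
0 | 0 | 0 | 1 | 1
0 | 0 | 1 | 0 | 0
0 | 0 | 1 | 1 | 1
0 | 1 | 0 | 0 | 1
0 | 1 | 0 | 1 | 0
0 | 1 | 1 | 0 | 1
0 | 1 | 1 | 1 | 0
1 | 0 | 0 | 0 | 0
1 | 0 | 0 | 1 | 1
1 | 0 | 1 | 0 | 1
1 | 0 | 1 | 1 | 0
1 | 1 | 0 | 0 | 1
1 | 1 | 0 | 1 | 0
1 | 1 | 1 | 0 | 0
1 | 1 | 1 | 1 | 1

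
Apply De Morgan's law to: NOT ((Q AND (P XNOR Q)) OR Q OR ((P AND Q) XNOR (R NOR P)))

NOT (Q AND (P XNOR Q)) AND NOT Q AND NOT ((P AND Q) XNOR (R NOR P))
De Morgan's: NOT(OR of terms) = AND of negations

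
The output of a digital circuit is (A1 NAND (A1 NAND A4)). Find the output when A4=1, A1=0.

Substituting: (0 NAND (0 NAND 1))
= 1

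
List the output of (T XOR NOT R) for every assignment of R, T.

R | T | Output
--------------
0 | 0 | 1
0 | 1 | 0
1 | 0 | 0
1 | 1 | 1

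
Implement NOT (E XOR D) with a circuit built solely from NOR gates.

(((((E NOR D) NOR (E NOR D)) NOR ((E NOR D) NOR (E NOR D))) NOR ((((E NOR E) NOR (D NOR D)) NOR ((E NOR E) NOR (D NOR D))) NOR (((E NOR E) NOR (D NOR D)) NOR ((E NOR E) NOR (D NOR D))))) NOR ((((E NOR D) NOR (E NOR D)) NOR ((E NOR D) NOR (E NOR D))) NOR ((((E NOR E) NOR (D NOR D)) NOR ((E NOR E) NOR (D NOR D))) NOR (((E NOR E) NOR (D NOR D)) NOR ((E NOR E) NOR (D NOR D))))))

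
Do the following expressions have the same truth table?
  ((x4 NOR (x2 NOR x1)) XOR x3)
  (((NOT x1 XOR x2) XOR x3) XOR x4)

No. Counterexample: with x2=0, x3=0, x4=0, x1=0, Expression 1 = 0 but Expression 2 = 1.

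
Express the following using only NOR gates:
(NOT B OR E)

(((B NOR B) NOR E) NOR ((B NOR B) NOR E))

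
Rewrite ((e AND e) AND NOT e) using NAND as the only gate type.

((((e NAND e) NAND (e NAND e)) NAND (e NAND e)) NAND (((e NAND e) NAND (e NAND e)) NAND (e NAND e)))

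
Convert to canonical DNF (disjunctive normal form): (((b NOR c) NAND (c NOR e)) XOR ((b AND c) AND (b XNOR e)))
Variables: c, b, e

(NOT c AND NOT b AND e) OR (NOT c AND b AND NOT e) OR (NOT c AND b AND e) OR (c AND NOT b AND NOT e) OR (c AND NOT b AND e) OR (c AND b AND NOT e)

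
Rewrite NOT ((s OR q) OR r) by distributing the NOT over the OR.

NOT (s OR q) AND NOT r
De Morgan's: NOT(OR of terms) = AND of negations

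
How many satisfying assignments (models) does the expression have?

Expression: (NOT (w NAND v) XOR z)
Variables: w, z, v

Satisfying assignments: (0,1,0), (0,1,1), (1,0,1), (1,1,0)
Count: 4 out of 8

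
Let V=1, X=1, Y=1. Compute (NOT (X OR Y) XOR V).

Substituting: (NOT (1 OR 1) XOR 1)
= 1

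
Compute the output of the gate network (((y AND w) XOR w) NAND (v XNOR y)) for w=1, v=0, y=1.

Substituting: (((1 AND 1) XOR 1) NAND (0 XNOR 1))
= 1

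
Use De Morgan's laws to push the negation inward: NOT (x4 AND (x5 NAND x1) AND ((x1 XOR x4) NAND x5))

NOT x4 OR NOT (x5 NAND x1) OR NOT ((x1 XOR x4) NAND x5)
De Morgan's: NOT(AND of terms) = OR of negations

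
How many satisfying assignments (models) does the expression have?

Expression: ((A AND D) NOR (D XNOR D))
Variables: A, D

No assignment satisfies the expression.
Count: 0 out of 4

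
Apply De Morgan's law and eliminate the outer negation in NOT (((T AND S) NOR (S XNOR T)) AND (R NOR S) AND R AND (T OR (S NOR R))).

NOT ((T AND S) NOR (S XNOR T)) OR NOT (R NOR S) OR NOT R OR NOT (T OR (S NOR R))
De Morgan's: NOT(AND of terms) = OR of negations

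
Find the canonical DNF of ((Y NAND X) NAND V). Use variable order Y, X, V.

(NOT Y AND NOT X AND NOT V) OR (NOT Y AND X AND NOT V) OR (Y AND NOT X AND NOT V) OR (Y AND X AND NOT V) OR (Y AND X AND V)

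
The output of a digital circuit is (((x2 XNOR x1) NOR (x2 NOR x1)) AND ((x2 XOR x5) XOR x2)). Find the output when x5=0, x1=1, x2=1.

Substituting: (((1 XNOR 1) NOR (1 NOR 1)) AND ((1 XOR 0) XOR 1))
= 0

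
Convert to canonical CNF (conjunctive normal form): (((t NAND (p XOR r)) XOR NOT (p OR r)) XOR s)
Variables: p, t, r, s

(p OR t OR r OR s) AND (p OR t OR NOT r OR NOT s) AND (p OR NOT t OR r OR s) AND (p OR NOT t OR NOT r OR s) AND (NOT p OR t OR r OR NOT s) AND (NOT p OR t OR NOT r OR NOT s) AND (NOT p OR NOT t OR r OR s) AND (NOT p OR NOT t OR NOT r OR NOT s)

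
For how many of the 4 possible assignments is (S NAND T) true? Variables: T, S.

Satisfying assignments: (0,0), (0,1), (1,0)
Count: 3 out of 4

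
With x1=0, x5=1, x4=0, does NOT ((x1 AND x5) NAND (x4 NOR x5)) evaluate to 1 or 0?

Substituting: NOT ((0 AND 1) NAND (0 NOR 1))
= 0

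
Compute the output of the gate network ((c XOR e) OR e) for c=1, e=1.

Substituting: ((1 XOR 1) OR 1)
= 1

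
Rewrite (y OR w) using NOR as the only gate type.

((y NOR w) NOR (y NOR w))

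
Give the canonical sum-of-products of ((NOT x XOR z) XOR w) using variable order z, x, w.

Σm(0, 3, 5, 6) = (NOT z AND NOT x AND NOT w) OR (NOT z AND x AND w) OR (z AND NOT x AND w) OR (z AND x AND NOT w)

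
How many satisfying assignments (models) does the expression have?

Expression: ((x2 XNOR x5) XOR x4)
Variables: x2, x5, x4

Satisfying assignments: (0,0,0), (0,1,1), (1,0,1), (1,1,0)
Count: 4 out of 8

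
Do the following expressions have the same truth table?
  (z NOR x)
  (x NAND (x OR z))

No. Counterexample: with z=1, x=0, Expression 1 = 0 but Expression 2 = 1.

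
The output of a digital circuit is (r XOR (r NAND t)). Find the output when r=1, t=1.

Substituting: (1 XOR (1 NAND 1))
= 1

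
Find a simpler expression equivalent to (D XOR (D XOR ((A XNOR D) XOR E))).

By XOR self-cancellation ((E XOR v) XOR v = E):
= ((A XNOR D) XOR E)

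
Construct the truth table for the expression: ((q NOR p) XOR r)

p | r | q | Output
------------------
0 | 0 | 0 | 1
0 | 0 | 1 | 0
0 | 1 | 0 | 0
0 | 1 | 1 | 1
1 | 0 | 0 | 0
1 | 0 | 1 | 0
1 | 1 | 0 | 1
1 | 1 | 1 | 1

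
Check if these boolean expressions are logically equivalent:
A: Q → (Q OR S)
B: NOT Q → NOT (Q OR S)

No, Inverse is not equivalent to original (counterexample: Q=0, S=1, P=0)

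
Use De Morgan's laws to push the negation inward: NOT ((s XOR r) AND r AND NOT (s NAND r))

NOT (s XOR r) OR NOT r OR (s NAND r)
De Morgan's: NOT(AND of terms) = OR of negations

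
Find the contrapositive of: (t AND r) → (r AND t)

Contrapositive: NOT (r AND t) → NOT (t AND r)
Note: A statement and its contrapositive are logically equivalent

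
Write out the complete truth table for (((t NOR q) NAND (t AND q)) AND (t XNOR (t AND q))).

t | q | Output
--------------
0 | 0 | 1
0 | 1 | 1
1 | 0 | 0
1 | 1 | 1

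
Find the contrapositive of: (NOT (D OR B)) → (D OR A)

Contrapositive: NOT (D OR A) → (D OR B)
Note: A statement and its contrapositive are logically equivalent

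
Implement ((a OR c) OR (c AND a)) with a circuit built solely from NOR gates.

((((a NOR c) NOR (a NOR c)) NOR ((c NOR c) NOR (a NOR a))) NOR (((a NOR c) NOR (a NOR c)) NOR ((c NOR c) NOR (a NOR a))))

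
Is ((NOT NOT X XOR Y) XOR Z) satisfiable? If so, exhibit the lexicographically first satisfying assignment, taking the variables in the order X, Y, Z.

X=0, Y=0, Z=1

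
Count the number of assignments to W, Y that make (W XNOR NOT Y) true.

Satisfying assignments: (0,1), (1,0)
Count: 2 out of 4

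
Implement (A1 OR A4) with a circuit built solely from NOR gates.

((A1 NOR A4) NOR (A1 NOR A4))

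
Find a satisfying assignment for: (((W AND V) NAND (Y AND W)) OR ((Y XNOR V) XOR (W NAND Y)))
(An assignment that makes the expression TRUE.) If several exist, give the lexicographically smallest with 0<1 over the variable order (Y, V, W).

Y=0, V=0, W=0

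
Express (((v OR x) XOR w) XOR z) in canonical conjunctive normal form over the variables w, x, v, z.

(w OR x OR v OR z) AND (w OR x OR NOT v OR NOT z) AND (w OR NOT x OR v OR NOT z) AND (w OR NOT x OR NOT v OR NOT z) AND (NOT w OR x OR v OR NOT z) AND (NOT w OR x OR NOT v OR z) AND (NOT w OR NOT x OR v OR z) AND (NOT w OR NOT x OR NOT v OR z)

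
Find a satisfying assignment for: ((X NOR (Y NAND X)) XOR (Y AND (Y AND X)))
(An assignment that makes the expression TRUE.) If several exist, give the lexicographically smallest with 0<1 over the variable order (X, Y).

X=1, Y=1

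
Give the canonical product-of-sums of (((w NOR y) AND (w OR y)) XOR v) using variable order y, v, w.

ΠM(0, 1, 4, 5) = (y OR v OR w) AND (y OR v OR NOT w) AND (NOT y OR v OR w) AND (NOT y OR v OR NOT w)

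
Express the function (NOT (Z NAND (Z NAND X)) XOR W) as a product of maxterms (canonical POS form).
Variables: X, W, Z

ΠM(0, 3, 4, 5) = (X OR W OR Z) AND (X OR NOT W OR NOT Z) AND (NOT X OR W OR Z) AND (NOT X OR W OR NOT Z)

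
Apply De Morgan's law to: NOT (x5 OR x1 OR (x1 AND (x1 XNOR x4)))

NOT x5 AND NOT x1 AND NOT (x1 AND (x1 XNOR x4))
De Morgan's: NOT(OR of terms) = AND of negations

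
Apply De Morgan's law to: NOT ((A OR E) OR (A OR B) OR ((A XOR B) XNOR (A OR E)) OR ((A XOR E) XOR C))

NOT (A OR E) AND NOT (A OR B) AND NOT ((A XOR B) XNOR (A OR E)) AND NOT ((A XOR E) XOR C)
De Morgan's: NOT(OR of terms) = AND of negations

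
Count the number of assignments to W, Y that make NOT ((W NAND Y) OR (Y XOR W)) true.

Satisfying assignments: (1,1)
Count: 1 out of 4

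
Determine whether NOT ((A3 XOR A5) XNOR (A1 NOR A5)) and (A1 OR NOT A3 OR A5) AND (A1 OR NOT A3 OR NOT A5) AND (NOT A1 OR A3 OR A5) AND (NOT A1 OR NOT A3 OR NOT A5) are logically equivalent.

Yes, they are equivalent — the two output columns agree on all 8 assignments:
A1 | A3 | A5 | Expression 1 | Expression 2
------------------------------------------
0 | 0 | 0 | 1 | 1
0 | 0 | 1 | 1 | 1
0 | 1 | 0 | 0 | 0
0 | 1 | 1 | 0 | 0
1 | 0 | 0 | 0 | 0
1 | 0 | 1 | 1 | 1
1 | 1 | 0 | 1 | 1
1 | 1 | 1 | 0 | 0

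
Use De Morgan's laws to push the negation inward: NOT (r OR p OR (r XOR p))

NOT r AND NOT p AND NOT (r XOR p)
De Morgan's: NOT(OR of terms) = AND of negations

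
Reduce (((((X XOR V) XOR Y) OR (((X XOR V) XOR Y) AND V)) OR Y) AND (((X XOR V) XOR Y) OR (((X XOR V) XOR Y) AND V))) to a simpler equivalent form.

By absorption (E AND (E OR v) = E) then absorption (E OR (E AND v) = E):
= ((X XOR V) XOR Y)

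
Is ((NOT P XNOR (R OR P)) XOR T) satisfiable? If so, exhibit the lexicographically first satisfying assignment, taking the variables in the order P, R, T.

P=0, R=0, T=1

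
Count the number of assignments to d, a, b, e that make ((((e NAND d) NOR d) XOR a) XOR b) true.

Satisfying assignments: (0,0,1,0), (0,0,1,1), (0,1,0,0), (0,1,0,1), (1,0,1,0), (1,0,1,1), (1,1,0,0), (1,1,0,1)
Count: 8 out of 16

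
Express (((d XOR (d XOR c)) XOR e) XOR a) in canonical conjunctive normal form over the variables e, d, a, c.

(e OR d OR a OR c) AND (e OR d OR NOT a OR NOT c) AND (e OR NOT d OR a OR c) AND (e OR NOT d OR NOT a OR NOT c) AND (NOT e OR d OR a OR NOT c) AND (NOT e OR d OR NOT a OR c) AND (NOT e OR NOT d OR a OR NOT c) AND (NOT e OR NOT d OR NOT a OR c)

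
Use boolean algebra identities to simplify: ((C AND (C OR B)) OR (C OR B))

By absorption (E OR (E AND v) = E):
= (C OR B)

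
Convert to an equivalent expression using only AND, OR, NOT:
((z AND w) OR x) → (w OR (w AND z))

NOT ((z AND w) OR x) OR (w OR (w AND z))
(Implication elimination: A → B = NOT A OR B)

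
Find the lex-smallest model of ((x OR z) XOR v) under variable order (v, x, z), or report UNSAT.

v=0, x=0, z=1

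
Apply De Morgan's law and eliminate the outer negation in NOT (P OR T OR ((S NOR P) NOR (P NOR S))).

NOT P AND NOT T AND NOT ((S NOR P) NOR (P NOR S))
De Morgan's: NOT(OR of terms) = AND of negations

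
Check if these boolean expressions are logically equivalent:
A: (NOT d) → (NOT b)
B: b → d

Yes, Contrapositive is always equivalent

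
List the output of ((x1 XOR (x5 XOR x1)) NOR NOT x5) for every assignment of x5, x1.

x5 | x1 | Output
----------------
0 | 0 | 0
0 | 1 | 0
1 | 0 | 0
1 | 1 | 0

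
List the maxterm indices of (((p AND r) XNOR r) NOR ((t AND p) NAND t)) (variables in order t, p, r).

ΠM(0, 1, 2, 3, 4, 5, 6, 7) = (t OR p OR r) AND (t OR p OR NOT r) AND (t OR NOT p OR r) AND (t OR NOT p OR NOT r) AND (NOT t OR p OR r) AND (NOT t OR p OR NOT r) AND (NOT t OR NOT p OR r) AND (NOT t OR NOT p OR NOT r)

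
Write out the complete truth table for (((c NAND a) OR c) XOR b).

c | b | a | Output
------------------
0 | 0 | 0 | 1
0 | 0 | 1 | 1
0 | 1 | 0 | 0
0 | 1 | 1 | 0
1 | 0 | 0 | 1
1 | 0 | 1 | 1
1 | 1 | 0 | 0
1 | 1 | 1 | 0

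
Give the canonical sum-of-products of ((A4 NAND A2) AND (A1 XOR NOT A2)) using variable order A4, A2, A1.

Σm(0, 3, 4) = (NOT A4 AND NOT A2 AND NOT A1) OR (NOT A4 AND A2 AND A1) OR (A4 AND NOT A2 AND NOT A1)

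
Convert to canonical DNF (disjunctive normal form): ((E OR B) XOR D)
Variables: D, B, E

(NOT D AND NOT B AND E) OR (NOT D AND B AND NOT E) OR (NOT D AND B AND E) OR (D AND NOT B AND NOT E)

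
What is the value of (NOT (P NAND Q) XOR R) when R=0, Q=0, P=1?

Substituting: (NOT (1 NAND 0) XOR 0)
= 0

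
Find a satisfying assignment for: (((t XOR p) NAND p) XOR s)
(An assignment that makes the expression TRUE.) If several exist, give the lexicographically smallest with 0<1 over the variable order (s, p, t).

s=0, p=0, t=0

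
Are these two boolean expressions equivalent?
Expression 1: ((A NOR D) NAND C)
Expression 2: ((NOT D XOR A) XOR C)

No. Counterexample: with A=0, D=1, C=0, Expression 1 = 1 but Expression 2 = 0.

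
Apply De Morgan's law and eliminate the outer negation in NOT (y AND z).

NOT y OR NOT z
De Morgan's: NOT(AND of terms) = OR of negations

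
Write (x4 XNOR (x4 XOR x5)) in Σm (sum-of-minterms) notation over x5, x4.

Σm(0, 1) = (NOT x5 AND NOT x4) OR (NOT x5 AND x4)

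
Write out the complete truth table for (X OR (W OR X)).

W | X | Output
--------------
0 | 0 | 0
0 | 1 | 1
1 | 0 | 1
1 | 1 | 1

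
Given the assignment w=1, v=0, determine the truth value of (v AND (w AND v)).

Substituting: (0 AND (1 AND 0))
= 0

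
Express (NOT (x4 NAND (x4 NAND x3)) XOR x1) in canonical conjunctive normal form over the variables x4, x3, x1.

(x4 OR x3 OR x1) AND (x4 OR NOT x3 OR x1) AND (NOT x4 OR x3 OR NOT x1) AND (NOT x4 OR NOT x3 OR x1)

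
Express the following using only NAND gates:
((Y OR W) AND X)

((((Y NAND Y) NAND (W NAND W)) NAND X) NAND (((Y NAND Y) NAND (W NAND W)) NAND X))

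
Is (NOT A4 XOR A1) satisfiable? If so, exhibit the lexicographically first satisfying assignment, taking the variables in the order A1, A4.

A1=0, A4=0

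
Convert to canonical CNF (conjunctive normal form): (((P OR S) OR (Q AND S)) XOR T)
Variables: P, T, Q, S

(P OR T OR Q OR S) AND (P OR T OR NOT Q OR S) AND (P OR NOT T OR Q OR NOT S) AND (P OR NOT T OR NOT Q OR NOT S) AND (NOT P OR NOT T OR Q OR S) AND (NOT P OR NOT T OR Q OR NOT S) AND (NOT P OR NOT T OR NOT Q OR S) AND (NOT P OR NOT T OR NOT Q OR NOT S)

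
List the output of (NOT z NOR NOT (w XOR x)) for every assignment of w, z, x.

w | z | x | Output
------------------
0 | 0 | 0 | 0
0 | 0 | 1 | 0
0 | 1 | 0 | 0
0 | 1 | 1 | 1
1 | 0 | 0 | 0
1 | 0 | 1 | 0
1 | 1 | 0 | 1
1 | 1 | 1 | 0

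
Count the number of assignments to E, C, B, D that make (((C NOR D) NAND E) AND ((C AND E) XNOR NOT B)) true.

Satisfying assignments: (0,0,1,0), (0,0,1,1), (0,1,1,0), (0,1,1,1), (1,0,1,1), (1,1,0,0), (1,1,0,1)
Count: 7 out of 16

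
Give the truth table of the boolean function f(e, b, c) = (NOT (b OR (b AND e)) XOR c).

e | b | c | Output
------------------
0 | 0 | 0 | 1
0 | 0 | 1 | 0
0 | 1 | 0 | 0
0 | 1 | 1 | 1
1 | 0 | 0 | 1
1 | 0 | 1 | 0
1 | 1 | 0 | 0
1 | 1 | 1 | 1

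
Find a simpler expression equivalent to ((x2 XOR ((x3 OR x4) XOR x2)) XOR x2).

By XOR self-cancellation ((E XOR v) XOR v = E):
= ((x3 OR x4) XOR x2)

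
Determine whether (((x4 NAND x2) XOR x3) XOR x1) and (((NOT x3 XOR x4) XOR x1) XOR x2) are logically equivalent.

No. Counterexample: with x3=0, x4=0, x1=0, x2=1, Expression 1 = 1 but Expression 2 = 0.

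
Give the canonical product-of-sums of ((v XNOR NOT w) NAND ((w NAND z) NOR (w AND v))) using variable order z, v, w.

ΠM(5) = (NOT z OR v OR NOT w)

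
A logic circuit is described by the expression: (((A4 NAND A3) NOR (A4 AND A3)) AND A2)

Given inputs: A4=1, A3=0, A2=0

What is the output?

Substituting: (((1 NAND 0) NOR (1 AND 0)) AND 0)
= 0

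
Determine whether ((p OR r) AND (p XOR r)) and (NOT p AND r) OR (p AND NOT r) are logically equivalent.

Yes, they are equivalent — the two output columns agree on all 4 assignments:
p | r | Expression 1 | Expression 2
-----------------------------------
0 | 0 | 0 | 0
0 | 1 | 1 | 1
1 | 0 | 1 | 1
1 | 1 | 0 | 0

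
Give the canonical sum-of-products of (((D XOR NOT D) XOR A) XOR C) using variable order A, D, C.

Σm(0, 2, 5, 7) = (NOT A AND NOT D AND NOT C) OR (NOT A AND D AND NOT C) OR (A AND NOT D AND C) OR (A AND D AND C)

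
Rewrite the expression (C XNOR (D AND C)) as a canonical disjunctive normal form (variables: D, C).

(NOT D AND NOT C) OR (D AND NOT C) OR (D AND C)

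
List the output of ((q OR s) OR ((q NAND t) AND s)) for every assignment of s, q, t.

s | q | t | Output
------------------
0 | 0 | 0 | 0
0 | 0 | 1 | 0
0 | 1 | 0 | 1
0 | 1 | 1 | 1
1 | 0 | 0 | 1
1 | 0 | 1 | 1
1 | 1 | 0 | 1
1 | 1 | 1 | 1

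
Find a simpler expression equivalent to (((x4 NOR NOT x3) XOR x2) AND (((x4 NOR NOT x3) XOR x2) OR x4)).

By absorption (E AND (E OR v) = E):
= ((x4 NOR NOT x3) XOR x2)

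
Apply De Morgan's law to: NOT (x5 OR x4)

NOT x5 AND NOT x4
De Morgan's: NOT(OR of terms) = AND of negations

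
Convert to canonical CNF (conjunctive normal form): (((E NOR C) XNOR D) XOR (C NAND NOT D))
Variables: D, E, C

(D OR NOT E OR C) AND (NOT D OR E OR C)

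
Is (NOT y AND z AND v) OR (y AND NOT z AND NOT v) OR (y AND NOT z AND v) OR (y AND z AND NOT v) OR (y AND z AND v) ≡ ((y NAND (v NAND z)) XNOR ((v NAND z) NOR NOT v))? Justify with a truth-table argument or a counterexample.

Yes, they are equivalent — the two output columns agree on all 8 assignments:
y | z | v | Expression 1 | Expression 2
---------------------------------------
0 | 0 | 0 | 0 | 0
0 | 0 | 1 | 0 | 0
0 | 1 | 0 | 0 | 0
0 | 1 | 1 | 1 | 1
1 | 0 | 0 | 1 | 1
1 | 0 | 1 | 1 | 1
1 | 1 | 0 | 1 | 1
1 | 1 | 1 | 1 | 1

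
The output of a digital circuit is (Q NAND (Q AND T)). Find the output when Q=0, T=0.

Substituting: (0 NAND (0 AND 0))
= 1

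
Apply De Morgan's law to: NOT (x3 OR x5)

NOT x3 AND NOT x5
De Morgan's: NOT(OR of terms) = AND of negations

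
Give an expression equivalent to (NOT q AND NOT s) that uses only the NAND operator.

(((q NAND q) NAND (s NAND s)) NAND ((q NAND q) NAND (s NAND s)))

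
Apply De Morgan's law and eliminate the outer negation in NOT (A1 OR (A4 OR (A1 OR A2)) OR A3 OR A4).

NOT A1 AND NOT (A4 OR (A1 OR A2)) AND NOT A3 AND NOT A4
De Morgan's: NOT(OR of terms) = AND of negations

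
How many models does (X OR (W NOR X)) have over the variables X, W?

Satisfying assignments: (0,0), (1,0), (1,1)
Count: 3 out of 4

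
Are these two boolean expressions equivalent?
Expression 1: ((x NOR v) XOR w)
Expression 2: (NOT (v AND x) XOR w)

No. Counterexample: with w=0, v=0, x=1, Expression 1 = 0 but Expression 2 = 1.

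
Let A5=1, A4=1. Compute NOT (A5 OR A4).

Substituting: NOT (1 OR 1)
= 0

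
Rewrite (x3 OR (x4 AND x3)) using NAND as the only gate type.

((x3 NAND x3) NAND (((x4 NAND x3) NAND (x4 NAND x3)) NAND ((x4 NAND x3) NAND (x4 NAND x3))))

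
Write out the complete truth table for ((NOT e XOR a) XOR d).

a | e | d | Output
------------------
0 | 0 | 0 | 1
0 | 0 | 1 | 0
0 | 1 | 0 | 0
0 | 1 | 1 | 1
1 | 0 | 0 | 0
1 | 0 | 1 | 1
1 | 1 | 0 | 1
1 | 1 | 1 | 0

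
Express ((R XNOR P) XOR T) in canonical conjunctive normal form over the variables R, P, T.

(R OR P OR NOT T) AND (R OR NOT P OR T) AND (NOT R OR P OR T) AND (NOT R OR NOT P OR NOT T)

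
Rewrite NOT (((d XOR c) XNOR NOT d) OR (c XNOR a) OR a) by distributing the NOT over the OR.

NOT ((d XOR c) XNOR NOT d) AND NOT (c XNOR a) AND NOT a
De Morgan's: NOT(OR of terms) = AND of negations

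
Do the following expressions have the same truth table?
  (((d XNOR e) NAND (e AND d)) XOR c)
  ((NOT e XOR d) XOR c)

No. Counterexample: with d=0, e=1, c=0, Expression 1 = 1 but Expression 2 = 0.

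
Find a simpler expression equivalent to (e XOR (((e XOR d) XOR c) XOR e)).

By XOR self-cancellation ((E XOR v) XOR v = E):
= ((e XOR d) XOR c)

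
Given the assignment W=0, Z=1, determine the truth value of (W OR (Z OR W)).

Substituting: (0 OR (1 OR 0))
= 1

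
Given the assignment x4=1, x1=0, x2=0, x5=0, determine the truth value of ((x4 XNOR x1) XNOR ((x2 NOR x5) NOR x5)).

Substituting: ((1 XNOR 0) XNOR ((0 NOR 0) NOR 0))
= 1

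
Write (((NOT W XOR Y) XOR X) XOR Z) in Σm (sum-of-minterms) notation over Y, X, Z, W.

Σm(0, 3, 5, 6, 9, 10, 12, 15) = (NOT Y AND NOT X AND NOT Z AND NOT W) OR (NOT Y AND NOT X AND Z AND W) OR (NOT Y AND X AND NOT Z AND W) OR (NOT Y AND X AND Z AND NOT W) OR (Y AND NOT X AND NOT Z AND W) OR (Y AND NOT X AND Z AND NOT W) OR (Y AND X AND NOT Z AND NOT W) OR (Y AND X AND Z AND W)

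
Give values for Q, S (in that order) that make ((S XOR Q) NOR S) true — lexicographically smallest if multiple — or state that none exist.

Q=0, S=0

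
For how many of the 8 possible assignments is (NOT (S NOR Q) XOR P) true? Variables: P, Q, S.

Satisfying assignments: (0,0,1), (0,1,0), (0,1,1), (1,0,0)
Count: 4 out of 8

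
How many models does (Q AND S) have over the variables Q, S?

Satisfying assignments: (1,1)
Count: 1 out of 4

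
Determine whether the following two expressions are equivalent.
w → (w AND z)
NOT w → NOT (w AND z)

No, Inverse is not equivalent to original (counterexample: w=1, z=0)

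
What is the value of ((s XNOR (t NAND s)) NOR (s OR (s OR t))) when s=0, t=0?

Substituting: ((0 XNOR (0 NAND 0)) NOR (0 OR (0 OR 0)))
= 1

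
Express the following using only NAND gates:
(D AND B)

((D NAND B) NAND (D NAND B))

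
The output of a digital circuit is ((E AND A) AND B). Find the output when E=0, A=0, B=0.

Substituting: ((0 AND 0) AND 0)
= 0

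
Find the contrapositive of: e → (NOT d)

Contrapositive: d → NOT e
Note: A statement and its contrapositive are logically equivalent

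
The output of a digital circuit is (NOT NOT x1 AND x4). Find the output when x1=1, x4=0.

Substituting: (NOT NOT 1 AND 0)
= 0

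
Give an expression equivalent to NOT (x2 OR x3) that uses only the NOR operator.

(((x2 NOR x3) NOR (x2 NOR x3)) NOR ((x2 NOR x3) NOR (x2 NOR x3)))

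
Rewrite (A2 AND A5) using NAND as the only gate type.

((A2 NAND A5) NAND (A2 NAND A5))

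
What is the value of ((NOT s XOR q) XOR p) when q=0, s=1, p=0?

Substituting: ((NOT 1 XOR 0) XOR 0)
= 0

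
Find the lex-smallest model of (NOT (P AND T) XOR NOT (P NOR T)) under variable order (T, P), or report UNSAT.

T=0, P=0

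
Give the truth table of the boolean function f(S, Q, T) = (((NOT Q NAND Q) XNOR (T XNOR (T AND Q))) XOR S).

S | Q | T | Output
------------------
0 | 0 | 0 | 1
0 | 0 | 1 | 0
0 | 1 | 0 | 1
0 | 1 | 1 | 1
1 | 0 | 0 | 0
1 | 0 | 1 | 1
1 | 1 | 0 | 0
1 | 1 | 1 | 0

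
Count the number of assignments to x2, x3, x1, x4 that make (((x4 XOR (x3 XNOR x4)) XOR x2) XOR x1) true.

Satisfying assignments: (0,0,0,0), (0,0,0,1), (0,1,1,0), (0,1,1,1), (1,0,1,0), (1,0,1,1), (1,1,0,0), (1,1,0,1)
Count: 8 out of 16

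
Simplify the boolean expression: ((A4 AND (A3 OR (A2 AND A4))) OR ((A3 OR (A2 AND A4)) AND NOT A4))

By distribution ((E AND v) OR (E AND NOT v) = E):
= (A3 OR (A2 AND A4))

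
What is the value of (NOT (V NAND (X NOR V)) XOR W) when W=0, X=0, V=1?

Substituting: (NOT (1 NAND (0 NOR 1)) XOR 0)
= 0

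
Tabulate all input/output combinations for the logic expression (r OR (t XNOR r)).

t | r | Output
--------------
0 | 0 | 1
0 | 1 | 1
1 | 0 | 0
1 | 1 | 1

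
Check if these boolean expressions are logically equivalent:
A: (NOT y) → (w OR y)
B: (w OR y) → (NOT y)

No, Converse is not equivalent to original (counterexample: w=0, y=0)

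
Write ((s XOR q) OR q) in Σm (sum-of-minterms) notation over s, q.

Σm(1, 2, 3) = (NOT s AND q) OR (s AND NOT q) OR (s AND q)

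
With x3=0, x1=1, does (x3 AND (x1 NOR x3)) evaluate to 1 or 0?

Substituting: (0 AND (1 NOR 0))
= 0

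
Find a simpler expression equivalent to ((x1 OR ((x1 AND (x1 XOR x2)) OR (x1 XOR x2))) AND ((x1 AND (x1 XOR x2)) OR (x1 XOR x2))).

By absorption (E AND (E OR v) = E) then absorption (E OR (E AND v) = E):
= (x1 XOR x2)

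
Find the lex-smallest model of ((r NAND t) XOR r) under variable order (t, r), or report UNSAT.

t=0, r=0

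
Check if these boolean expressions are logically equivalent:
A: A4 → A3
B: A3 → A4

No, Converse is not equivalent to original (counterexample: A2=0, A4=0, A3=1)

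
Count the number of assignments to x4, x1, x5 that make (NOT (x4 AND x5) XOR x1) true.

Satisfying assignments: (0,0,0), (0,0,1), (1,0,0), (1,1,1)
Count: 4 out of 8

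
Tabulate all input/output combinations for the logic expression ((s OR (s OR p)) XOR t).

t | s | p | Output
------------------
0 | 0 | 0 | 0
0 | 0 | 1 | 1
0 | 1 | 0 | 1
0 | 1 | 1 | 1
1 | 0 | 0 | 1
1 | 0 | 1 | 0
1 | 1 | 0 | 0
1 | 1 | 1 | 0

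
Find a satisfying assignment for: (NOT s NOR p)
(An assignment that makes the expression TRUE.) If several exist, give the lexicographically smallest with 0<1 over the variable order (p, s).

p=0, s=1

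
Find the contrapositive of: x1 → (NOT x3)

Contrapositive: x3 → NOT x1
Note: A statement and its contrapositive are logically equivalent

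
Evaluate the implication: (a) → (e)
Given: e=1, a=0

Antecedent (a) = 0; consequent (e) = 1.
0 → 1 = 1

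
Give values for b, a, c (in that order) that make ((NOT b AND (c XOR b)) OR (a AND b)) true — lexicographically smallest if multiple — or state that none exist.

b=0, a=0, c=1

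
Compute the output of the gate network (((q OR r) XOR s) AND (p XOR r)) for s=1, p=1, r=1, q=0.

Substituting: (((0 OR 1) XOR 1) AND (1 XOR 1))
= 0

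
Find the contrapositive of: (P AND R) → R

Contrapositive: NOT R → NOT (P AND R)
Note: A statement and its contrapositive are logically equivalent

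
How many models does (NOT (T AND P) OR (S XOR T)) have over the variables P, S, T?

Satisfying assignments: (0,0,0), (0,0,1), (0,1,0), (0,1,1), (1,0,0), (1,0,1), (1,1,0)
Count: 7 out of 8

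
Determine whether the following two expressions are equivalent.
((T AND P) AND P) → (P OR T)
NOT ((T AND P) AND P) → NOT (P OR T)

No, Inverse is not equivalent to original (counterexample: T=0, P=1)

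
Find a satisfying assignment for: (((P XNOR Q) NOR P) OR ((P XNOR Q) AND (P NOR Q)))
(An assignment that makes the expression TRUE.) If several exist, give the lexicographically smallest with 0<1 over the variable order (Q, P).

Q=0, P=0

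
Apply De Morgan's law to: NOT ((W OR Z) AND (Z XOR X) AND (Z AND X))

NOT (W OR Z) OR NOT (Z XOR X) OR NOT (Z AND X)
De Morgan's: NOT(AND of terms) = OR of negations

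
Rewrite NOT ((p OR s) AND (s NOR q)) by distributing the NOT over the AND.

NOT (p OR s) OR NOT (s NOR q)
De Morgan's: NOT(AND of terms) = OR of negations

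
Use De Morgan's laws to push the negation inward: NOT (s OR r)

NOT s AND NOT r
De Morgan's: NOT(OR of terms) = AND of negations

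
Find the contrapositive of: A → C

Contrapositive: NOT C → NOT A
Note: A statement and its contrapositive are logically equivalent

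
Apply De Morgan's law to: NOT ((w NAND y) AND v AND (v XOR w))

NOT (w NAND y) OR NOT v OR NOT (v XOR w)
De Morgan's: NOT(AND of terms) = OR of negations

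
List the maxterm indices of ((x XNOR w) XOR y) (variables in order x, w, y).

ΠM(1, 2, 4, 7) = (x OR w OR NOT y) AND (x OR NOT w OR y) AND (NOT x OR w OR y) AND (NOT x OR NOT w OR NOT y)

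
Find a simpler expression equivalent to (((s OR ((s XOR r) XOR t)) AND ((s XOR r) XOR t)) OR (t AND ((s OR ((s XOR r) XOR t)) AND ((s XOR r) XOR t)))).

By absorption (E OR (E AND v) = E) then absorption (E AND (E OR v) = E):
= ((s XOR r) XOR t)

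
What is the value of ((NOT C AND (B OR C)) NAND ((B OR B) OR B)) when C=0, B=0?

Substituting: ((NOT 0 AND (0 OR 0)) NAND ((0 OR 0) OR 0))
= 1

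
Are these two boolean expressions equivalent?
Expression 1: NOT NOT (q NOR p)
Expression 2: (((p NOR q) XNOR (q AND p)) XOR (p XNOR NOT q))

No. Counterexample: with q=0, p=0, Expression 1 = 1 but Expression 2 = 0.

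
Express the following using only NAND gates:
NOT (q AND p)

(((q NAND p) NAND (q NAND p)) NAND ((q NAND p) NAND (q NAND p)))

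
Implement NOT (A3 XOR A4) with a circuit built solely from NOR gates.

(((((A3 NOR A4) NOR (A3 NOR A4)) NOR ((A3 NOR A4) NOR (A3 NOR A4))) NOR ((((A3 NOR A3) NOR (A4 NOR A4)) NOR ((A3 NOR A3) NOR (A4 NOR A4))) NOR (((A3 NOR A3) NOR (A4 NOR A4)) NOR ((A3 NOR A3) NOR (A4 NOR A4))))) NOR ((((A3 NOR A4) NOR (A3 NOR A4)) NOR ((A3 NOR A4) NOR (A3 NOR A4))) NOR ((((A3 NOR A3) NOR (A4 NOR A4)) NOR ((A3 NOR A3) NOR (A4 NOR A4))) NOR (((A3 NOR A3) NOR (A4 NOR A4)) NOR ((A3 NOR A3) NOR (A4 NOR A4))))))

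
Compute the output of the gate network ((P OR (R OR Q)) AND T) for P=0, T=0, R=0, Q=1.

Substituting: ((0 OR (0 OR 1)) AND 0)
= 0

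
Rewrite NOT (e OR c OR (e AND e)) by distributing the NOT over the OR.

NOT e AND NOT c AND NOT (e AND e)
De Morgan's: NOT(OR of terms) = AND of negations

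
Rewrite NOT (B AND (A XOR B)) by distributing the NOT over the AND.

NOT B OR NOT (A XOR B)
De Morgan's: NOT(AND of terms) = OR of negations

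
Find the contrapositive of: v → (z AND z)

Contrapositive: NOT (z AND z) → NOT v
Note: A statement and its contrapositive are logically equivalent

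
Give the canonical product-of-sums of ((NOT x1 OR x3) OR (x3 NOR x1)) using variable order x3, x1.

ΠM(1) = (x3 OR NOT x1)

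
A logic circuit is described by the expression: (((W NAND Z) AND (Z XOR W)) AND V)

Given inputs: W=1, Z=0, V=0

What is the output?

Substituting: (((1 NAND 0) AND (0 XOR 1)) AND 0)
= 0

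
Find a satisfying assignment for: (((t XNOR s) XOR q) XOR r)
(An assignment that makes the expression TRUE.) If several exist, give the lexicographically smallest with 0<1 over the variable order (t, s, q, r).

t=0, s=0, q=0, r=0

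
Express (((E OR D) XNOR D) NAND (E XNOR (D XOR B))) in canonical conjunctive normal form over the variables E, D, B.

(E OR D OR B) AND (E OR NOT D OR NOT B) AND (NOT E OR NOT D OR B)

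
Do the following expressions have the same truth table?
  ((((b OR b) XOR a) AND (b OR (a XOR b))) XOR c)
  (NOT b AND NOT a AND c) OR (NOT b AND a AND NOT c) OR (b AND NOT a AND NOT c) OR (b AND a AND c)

Yes, they are equivalent — the two output columns agree on all 8 assignments:
b | a | c | Expression 1 | Expression 2
---------------------------------------
0 | 0 | 0 | 0 | 0
0 | 0 | 1 | 1 | 1
0 | 1 | 0 | 1 | 1
0 | 1 | 1 | 0 | 0
1 | 0 | 0 | 1 | 1
1 | 0 | 1 | 0 | 0
1 | 1 | 0 | 0 | 0
1 | 1 | 1 | 1 | 1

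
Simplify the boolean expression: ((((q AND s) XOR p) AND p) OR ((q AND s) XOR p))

By absorption (E OR (E AND v) = E):
= ((q AND s) XOR p)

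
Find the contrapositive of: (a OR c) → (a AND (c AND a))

Contrapositive: NOT (a AND (c AND a)) → NOT (a OR c)
Note: A statement and its contrapositive are logically equivalent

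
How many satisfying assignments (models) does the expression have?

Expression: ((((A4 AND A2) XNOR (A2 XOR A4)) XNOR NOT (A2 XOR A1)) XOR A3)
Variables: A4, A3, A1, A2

Satisfying assignments: (0,0,0,0), (0,0,0,1), (0,1,1,0), (0,1,1,1), (1,0,0,1), (1,0,1,0), (1,1,0,0), (1,1,1,1)
Count: 8 out of 16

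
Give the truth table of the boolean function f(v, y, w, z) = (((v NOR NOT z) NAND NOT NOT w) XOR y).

v | y | w | z | Output
----------------------
0 | 0 | 0 | 0 | 1
0 | 0 | 0 | 1 | 1
0 | 0 | 1 | 0 | 1
0 | 0 | 1 | 1 | 0
0 | 1 | 0 | 0 | 0
0 | 1 | 0 | 1 | 0
0 | 1 | 1 | 0 | 0
0 | 1 | 1 | 1 | 1
1 | 0 | 0 | 0 | 1
1 | 0 | 0 | 1 | 1
1 | 0 | 1 | 0 | 1
1 | 0 | 1 | 1 | 1
1 | 1 | 0 | 0 | 0
1 | 1 | 0 | 1 | 0
1 | 1 | 1 | 0 | 0
1 | 1 | 1 | 1 | 0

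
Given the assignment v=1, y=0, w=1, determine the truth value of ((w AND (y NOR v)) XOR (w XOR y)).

Substituting: ((1 AND (0 NOR 1)) XOR (1 XOR 0))
= 1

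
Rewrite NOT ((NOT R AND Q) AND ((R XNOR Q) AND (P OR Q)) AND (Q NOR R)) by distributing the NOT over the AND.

NOT (NOT R AND Q) OR NOT ((R XNOR Q) AND (P OR Q)) OR NOT (Q NOR R)
De Morgan's: NOT(AND of terms) = OR of negations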